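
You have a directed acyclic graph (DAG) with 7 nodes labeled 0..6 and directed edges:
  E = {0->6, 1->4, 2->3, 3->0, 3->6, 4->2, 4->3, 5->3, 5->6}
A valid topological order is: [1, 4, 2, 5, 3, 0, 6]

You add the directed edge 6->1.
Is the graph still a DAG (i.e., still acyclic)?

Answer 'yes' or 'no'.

Answer: no

Derivation:
Given toposort: [1, 4, 2, 5, 3, 0, 6]
Position of 6: index 6; position of 1: index 0
New edge 6->1: backward (u after v in old order)
Backward edge: old toposort is now invalid. Check if this creates a cycle.
Does 1 already reach 6? Reachable from 1: [0, 1, 2, 3, 4, 6]. YES -> cycle!
Still a DAG? no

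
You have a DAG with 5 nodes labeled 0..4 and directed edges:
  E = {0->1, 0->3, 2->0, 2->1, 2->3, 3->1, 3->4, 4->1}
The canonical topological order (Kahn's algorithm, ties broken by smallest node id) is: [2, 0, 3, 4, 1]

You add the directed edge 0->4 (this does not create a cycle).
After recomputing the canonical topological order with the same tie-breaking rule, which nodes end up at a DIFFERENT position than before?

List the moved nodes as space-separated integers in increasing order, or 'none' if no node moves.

Answer: none

Derivation:
Old toposort: [2, 0, 3, 4, 1]
Added edge 0->4
Recompute Kahn (smallest-id tiebreak):
  initial in-degrees: [1, 4, 0, 2, 2]
  ready (indeg=0): [2]
  pop 2: indeg[0]->0; indeg[1]->3; indeg[3]->1 | ready=[0] | order so far=[2]
  pop 0: indeg[1]->2; indeg[3]->0; indeg[4]->1 | ready=[3] | order so far=[2, 0]
  pop 3: indeg[1]->1; indeg[4]->0 | ready=[4] | order so far=[2, 0, 3]
  pop 4: indeg[1]->0 | ready=[1] | order so far=[2, 0, 3, 4]
  pop 1: no out-edges | ready=[] | order so far=[2, 0, 3, 4, 1]
New canonical toposort: [2, 0, 3, 4, 1]
Compare positions:
  Node 0: index 1 -> 1 (same)
  Node 1: index 4 -> 4 (same)
  Node 2: index 0 -> 0 (same)
  Node 3: index 2 -> 2 (same)
  Node 4: index 3 -> 3 (same)
Nodes that changed position: none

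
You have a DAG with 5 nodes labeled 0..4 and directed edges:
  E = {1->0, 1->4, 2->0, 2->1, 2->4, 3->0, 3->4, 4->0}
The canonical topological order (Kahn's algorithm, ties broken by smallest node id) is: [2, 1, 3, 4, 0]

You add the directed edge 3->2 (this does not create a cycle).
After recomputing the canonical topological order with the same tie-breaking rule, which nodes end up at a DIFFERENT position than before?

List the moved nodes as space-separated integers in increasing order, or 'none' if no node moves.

Old toposort: [2, 1, 3, 4, 0]
Added edge 3->2
Recompute Kahn (smallest-id tiebreak):
  initial in-degrees: [4, 1, 1, 0, 3]
  ready (indeg=0): [3]
  pop 3: indeg[0]->3; indeg[2]->0; indeg[4]->2 | ready=[2] | order so far=[3]
  pop 2: indeg[0]->2; indeg[1]->0; indeg[4]->1 | ready=[1] | order so far=[3, 2]
  pop 1: indeg[0]->1; indeg[4]->0 | ready=[4] | order so far=[3, 2, 1]
  pop 4: indeg[0]->0 | ready=[0] | order so far=[3, 2, 1, 4]
  pop 0: no out-edges | ready=[] | order so far=[3, 2, 1, 4, 0]
New canonical toposort: [3, 2, 1, 4, 0]
Compare positions:
  Node 0: index 4 -> 4 (same)
  Node 1: index 1 -> 2 (moved)
  Node 2: index 0 -> 1 (moved)
  Node 3: index 2 -> 0 (moved)
  Node 4: index 3 -> 3 (same)
Nodes that changed position: 1 2 3

Answer: 1 2 3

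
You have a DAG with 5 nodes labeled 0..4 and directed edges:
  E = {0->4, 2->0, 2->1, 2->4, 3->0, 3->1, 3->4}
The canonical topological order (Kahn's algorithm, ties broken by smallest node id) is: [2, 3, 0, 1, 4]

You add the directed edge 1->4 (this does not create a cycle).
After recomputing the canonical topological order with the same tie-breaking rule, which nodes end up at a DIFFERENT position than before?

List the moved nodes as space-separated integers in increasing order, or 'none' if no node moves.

Answer: none

Derivation:
Old toposort: [2, 3, 0, 1, 4]
Added edge 1->4
Recompute Kahn (smallest-id tiebreak):
  initial in-degrees: [2, 2, 0, 0, 4]
  ready (indeg=0): [2, 3]
  pop 2: indeg[0]->1; indeg[1]->1; indeg[4]->3 | ready=[3] | order so far=[2]
  pop 3: indeg[0]->0; indeg[1]->0; indeg[4]->2 | ready=[0, 1] | order so far=[2, 3]
  pop 0: indeg[4]->1 | ready=[1] | order so far=[2, 3, 0]
  pop 1: indeg[4]->0 | ready=[4] | order so far=[2, 3, 0, 1]
  pop 4: no out-edges | ready=[] | order so far=[2, 3, 0, 1, 4]
New canonical toposort: [2, 3, 0, 1, 4]
Compare positions:
  Node 0: index 2 -> 2 (same)
  Node 1: index 3 -> 3 (same)
  Node 2: index 0 -> 0 (same)
  Node 3: index 1 -> 1 (same)
  Node 4: index 4 -> 4 (same)
Nodes that changed position: none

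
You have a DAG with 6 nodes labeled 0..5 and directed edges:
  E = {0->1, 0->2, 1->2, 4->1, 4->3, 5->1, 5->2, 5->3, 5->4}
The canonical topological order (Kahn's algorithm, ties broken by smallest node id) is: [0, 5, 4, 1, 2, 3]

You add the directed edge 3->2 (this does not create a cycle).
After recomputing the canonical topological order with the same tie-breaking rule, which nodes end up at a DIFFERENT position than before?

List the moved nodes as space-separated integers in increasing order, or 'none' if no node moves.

Old toposort: [0, 5, 4, 1, 2, 3]
Added edge 3->2
Recompute Kahn (smallest-id tiebreak):
  initial in-degrees: [0, 3, 4, 2, 1, 0]
  ready (indeg=0): [0, 5]
  pop 0: indeg[1]->2; indeg[2]->3 | ready=[5] | order so far=[0]
  pop 5: indeg[1]->1; indeg[2]->2; indeg[3]->1; indeg[4]->0 | ready=[4] | order so far=[0, 5]
  pop 4: indeg[1]->0; indeg[3]->0 | ready=[1, 3] | order so far=[0, 5, 4]
  pop 1: indeg[2]->1 | ready=[3] | order so far=[0, 5, 4, 1]
  pop 3: indeg[2]->0 | ready=[2] | order so far=[0, 5, 4, 1, 3]
  pop 2: no out-edges | ready=[] | order so far=[0, 5, 4, 1, 3, 2]
New canonical toposort: [0, 5, 4, 1, 3, 2]
Compare positions:
  Node 0: index 0 -> 0 (same)
  Node 1: index 3 -> 3 (same)
  Node 2: index 4 -> 5 (moved)
  Node 3: index 5 -> 4 (moved)
  Node 4: index 2 -> 2 (same)
  Node 5: index 1 -> 1 (same)
Nodes that changed position: 2 3

Answer: 2 3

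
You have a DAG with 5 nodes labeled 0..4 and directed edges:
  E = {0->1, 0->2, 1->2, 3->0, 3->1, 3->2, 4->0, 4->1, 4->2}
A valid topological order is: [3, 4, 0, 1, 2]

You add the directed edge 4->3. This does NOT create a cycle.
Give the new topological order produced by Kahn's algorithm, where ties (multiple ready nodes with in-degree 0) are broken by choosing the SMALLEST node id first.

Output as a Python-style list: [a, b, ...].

Old toposort: [3, 4, 0, 1, 2]
Added edge: 4->3
Position of 4 (1) > position of 3 (0). Must reorder: 4 must now come before 3.
Run Kahn's algorithm (break ties by smallest node id):
  initial in-degrees: [2, 3, 4, 1, 0]
  ready (indeg=0): [4]
  pop 4: indeg[0]->1; indeg[1]->2; indeg[2]->3; indeg[3]->0 | ready=[3] | order so far=[4]
  pop 3: indeg[0]->0; indeg[1]->1; indeg[2]->2 | ready=[0] | order so far=[4, 3]
  pop 0: indeg[1]->0; indeg[2]->1 | ready=[1] | order so far=[4, 3, 0]
  pop 1: indeg[2]->0 | ready=[2] | order so far=[4, 3, 0, 1]
  pop 2: no out-edges | ready=[] | order so far=[4, 3, 0, 1, 2]
  Result: [4, 3, 0, 1, 2]

Answer: [4, 3, 0, 1, 2]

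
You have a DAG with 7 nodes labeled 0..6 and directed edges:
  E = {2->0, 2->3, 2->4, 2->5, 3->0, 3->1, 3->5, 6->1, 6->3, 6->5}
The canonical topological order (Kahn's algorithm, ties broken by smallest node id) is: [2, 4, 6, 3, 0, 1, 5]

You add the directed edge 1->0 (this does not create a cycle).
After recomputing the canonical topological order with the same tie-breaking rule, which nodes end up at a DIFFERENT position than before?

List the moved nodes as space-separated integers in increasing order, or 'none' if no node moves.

Answer: 0 1

Derivation:
Old toposort: [2, 4, 6, 3, 0, 1, 5]
Added edge 1->0
Recompute Kahn (smallest-id tiebreak):
  initial in-degrees: [3, 2, 0, 2, 1, 3, 0]
  ready (indeg=0): [2, 6]
  pop 2: indeg[0]->2; indeg[3]->1; indeg[4]->0; indeg[5]->2 | ready=[4, 6] | order so far=[2]
  pop 4: no out-edges | ready=[6] | order so far=[2, 4]
  pop 6: indeg[1]->1; indeg[3]->0; indeg[5]->1 | ready=[3] | order so far=[2, 4, 6]
  pop 3: indeg[0]->1; indeg[1]->0; indeg[5]->0 | ready=[1, 5] | order so far=[2, 4, 6, 3]
  pop 1: indeg[0]->0 | ready=[0, 5] | order so far=[2, 4, 6, 3, 1]
  pop 0: no out-edges | ready=[5] | order so far=[2, 4, 6, 3, 1, 0]
  pop 5: no out-edges | ready=[] | order so far=[2, 4, 6, 3, 1, 0, 5]
New canonical toposort: [2, 4, 6, 3, 1, 0, 5]
Compare positions:
  Node 0: index 4 -> 5 (moved)
  Node 1: index 5 -> 4 (moved)
  Node 2: index 0 -> 0 (same)
  Node 3: index 3 -> 3 (same)
  Node 4: index 1 -> 1 (same)
  Node 5: index 6 -> 6 (same)
  Node 6: index 2 -> 2 (same)
Nodes that changed position: 0 1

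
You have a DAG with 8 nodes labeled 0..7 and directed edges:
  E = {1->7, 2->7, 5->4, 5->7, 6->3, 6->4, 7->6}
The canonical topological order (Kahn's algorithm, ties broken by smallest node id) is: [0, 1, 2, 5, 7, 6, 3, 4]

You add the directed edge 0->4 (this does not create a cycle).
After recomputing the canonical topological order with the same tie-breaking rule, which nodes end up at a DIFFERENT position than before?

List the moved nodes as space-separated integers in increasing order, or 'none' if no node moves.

Answer: none

Derivation:
Old toposort: [0, 1, 2, 5, 7, 6, 3, 4]
Added edge 0->4
Recompute Kahn (smallest-id tiebreak):
  initial in-degrees: [0, 0, 0, 1, 3, 0, 1, 3]
  ready (indeg=0): [0, 1, 2, 5]
  pop 0: indeg[4]->2 | ready=[1, 2, 5] | order so far=[0]
  pop 1: indeg[7]->2 | ready=[2, 5] | order so far=[0, 1]
  pop 2: indeg[7]->1 | ready=[5] | order so far=[0, 1, 2]
  pop 5: indeg[4]->1; indeg[7]->0 | ready=[7] | order so far=[0, 1, 2, 5]
  pop 7: indeg[6]->0 | ready=[6] | order so far=[0, 1, 2, 5, 7]
  pop 6: indeg[3]->0; indeg[4]->0 | ready=[3, 4] | order so far=[0, 1, 2, 5, 7, 6]
  pop 3: no out-edges | ready=[4] | order so far=[0, 1, 2, 5, 7, 6, 3]
  pop 4: no out-edges | ready=[] | order so far=[0, 1, 2, 5, 7, 6, 3, 4]
New canonical toposort: [0, 1, 2, 5, 7, 6, 3, 4]
Compare positions:
  Node 0: index 0 -> 0 (same)
  Node 1: index 1 -> 1 (same)
  Node 2: index 2 -> 2 (same)
  Node 3: index 6 -> 6 (same)
  Node 4: index 7 -> 7 (same)
  Node 5: index 3 -> 3 (same)
  Node 6: index 5 -> 5 (same)
  Node 7: index 4 -> 4 (same)
Nodes that changed position: none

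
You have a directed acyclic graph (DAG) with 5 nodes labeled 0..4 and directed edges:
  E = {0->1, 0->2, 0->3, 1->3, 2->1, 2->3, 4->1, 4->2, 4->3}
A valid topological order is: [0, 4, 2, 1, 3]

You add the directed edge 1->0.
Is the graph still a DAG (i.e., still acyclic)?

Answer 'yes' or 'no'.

Answer: no

Derivation:
Given toposort: [0, 4, 2, 1, 3]
Position of 1: index 3; position of 0: index 0
New edge 1->0: backward (u after v in old order)
Backward edge: old toposort is now invalid. Check if this creates a cycle.
Does 0 already reach 1? Reachable from 0: [0, 1, 2, 3]. YES -> cycle!
Still a DAG? no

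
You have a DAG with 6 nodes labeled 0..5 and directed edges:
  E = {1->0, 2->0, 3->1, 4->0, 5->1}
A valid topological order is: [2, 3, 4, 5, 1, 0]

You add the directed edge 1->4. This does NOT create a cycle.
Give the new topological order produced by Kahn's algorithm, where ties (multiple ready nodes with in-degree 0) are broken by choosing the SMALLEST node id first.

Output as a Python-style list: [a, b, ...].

Old toposort: [2, 3, 4, 5, 1, 0]
Added edge: 1->4
Position of 1 (4) > position of 4 (2). Must reorder: 1 must now come before 4.
Run Kahn's algorithm (break ties by smallest node id):
  initial in-degrees: [3, 2, 0, 0, 1, 0]
  ready (indeg=0): [2, 3, 5]
  pop 2: indeg[0]->2 | ready=[3, 5] | order so far=[2]
  pop 3: indeg[1]->1 | ready=[5] | order so far=[2, 3]
  pop 5: indeg[1]->0 | ready=[1] | order so far=[2, 3, 5]
  pop 1: indeg[0]->1; indeg[4]->0 | ready=[4] | order so far=[2, 3, 5, 1]
  pop 4: indeg[0]->0 | ready=[0] | order so far=[2, 3, 5, 1, 4]
  pop 0: no out-edges | ready=[] | order so far=[2, 3, 5, 1, 4, 0]
  Result: [2, 3, 5, 1, 4, 0]

Answer: [2, 3, 5, 1, 4, 0]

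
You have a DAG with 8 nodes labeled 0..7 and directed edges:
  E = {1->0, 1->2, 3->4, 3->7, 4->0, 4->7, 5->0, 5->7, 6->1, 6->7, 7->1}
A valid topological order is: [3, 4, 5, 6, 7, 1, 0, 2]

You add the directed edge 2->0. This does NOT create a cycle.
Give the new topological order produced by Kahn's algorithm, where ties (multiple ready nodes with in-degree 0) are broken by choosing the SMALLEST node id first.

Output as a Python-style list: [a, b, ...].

Answer: [3, 4, 5, 6, 7, 1, 2, 0]

Derivation:
Old toposort: [3, 4, 5, 6, 7, 1, 0, 2]
Added edge: 2->0
Position of 2 (7) > position of 0 (6). Must reorder: 2 must now come before 0.
Run Kahn's algorithm (break ties by smallest node id):
  initial in-degrees: [4, 2, 1, 0, 1, 0, 0, 4]
  ready (indeg=0): [3, 5, 6]
  pop 3: indeg[4]->0; indeg[7]->3 | ready=[4, 5, 6] | order so far=[3]
  pop 4: indeg[0]->3; indeg[7]->2 | ready=[5, 6] | order so far=[3, 4]
  pop 5: indeg[0]->2; indeg[7]->1 | ready=[6] | order so far=[3, 4, 5]
  pop 6: indeg[1]->1; indeg[7]->0 | ready=[7] | order so far=[3, 4, 5, 6]
  pop 7: indeg[1]->0 | ready=[1] | order so far=[3, 4, 5, 6, 7]
  pop 1: indeg[0]->1; indeg[2]->0 | ready=[2] | order so far=[3, 4, 5, 6, 7, 1]
  pop 2: indeg[0]->0 | ready=[0] | order so far=[3, 4, 5, 6, 7, 1, 2]
  pop 0: no out-edges | ready=[] | order so far=[3, 4, 5, 6, 7, 1, 2, 0]
  Result: [3, 4, 5, 6, 7, 1, 2, 0]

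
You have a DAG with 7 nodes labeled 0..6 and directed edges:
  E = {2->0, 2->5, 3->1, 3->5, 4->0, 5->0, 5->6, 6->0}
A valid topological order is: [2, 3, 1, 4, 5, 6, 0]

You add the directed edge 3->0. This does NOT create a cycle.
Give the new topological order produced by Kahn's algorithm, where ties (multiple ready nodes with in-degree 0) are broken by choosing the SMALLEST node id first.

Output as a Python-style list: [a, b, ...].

Answer: [2, 3, 1, 4, 5, 6, 0]

Derivation:
Old toposort: [2, 3, 1, 4, 5, 6, 0]
Added edge: 3->0
Position of 3 (1) < position of 0 (6). Old order still valid.
Run Kahn's algorithm (break ties by smallest node id):
  initial in-degrees: [5, 1, 0, 0, 0, 2, 1]
  ready (indeg=0): [2, 3, 4]
  pop 2: indeg[0]->4; indeg[5]->1 | ready=[3, 4] | order so far=[2]
  pop 3: indeg[0]->3; indeg[1]->0; indeg[5]->0 | ready=[1, 4, 5] | order so far=[2, 3]
  pop 1: no out-edges | ready=[4, 5] | order so far=[2, 3, 1]
  pop 4: indeg[0]->2 | ready=[5] | order so far=[2, 3, 1, 4]
  pop 5: indeg[0]->1; indeg[6]->0 | ready=[6] | order so far=[2, 3, 1, 4, 5]
  pop 6: indeg[0]->0 | ready=[0] | order so far=[2, 3, 1, 4, 5, 6]
  pop 0: no out-edges | ready=[] | order so far=[2, 3, 1, 4, 5, 6, 0]
  Result: [2, 3, 1, 4, 5, 6, 0]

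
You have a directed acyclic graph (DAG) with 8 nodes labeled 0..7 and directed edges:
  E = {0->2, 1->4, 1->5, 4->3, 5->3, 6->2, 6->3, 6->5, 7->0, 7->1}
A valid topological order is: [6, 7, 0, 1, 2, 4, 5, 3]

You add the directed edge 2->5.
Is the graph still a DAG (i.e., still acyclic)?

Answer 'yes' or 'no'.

Given toposort: [6, 7, 0, 1, 2, 4, 5, 3]
Position of 2: index 4; position of 5: index 6
New edge 2->5: forward
Forward edge: respects the existing order. Still a DAG, same toposort still valid.
Still a DAG? yes

Answer: yes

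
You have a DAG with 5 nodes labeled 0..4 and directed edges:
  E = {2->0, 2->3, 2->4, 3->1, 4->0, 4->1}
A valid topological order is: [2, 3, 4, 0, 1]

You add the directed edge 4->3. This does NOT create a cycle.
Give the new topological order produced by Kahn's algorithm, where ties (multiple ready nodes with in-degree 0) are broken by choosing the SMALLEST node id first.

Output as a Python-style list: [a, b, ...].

Old toposort: [2, 3, 4, 0, 1]
Added edge: 4->3
Position of 4 (2) > position of 3 (1). Must reorder: 4 must now come before 3.
Run Kahn's algorithm (break ties by smallest node id):
  initial in-degrees: [2, 2, 0, 2, 1]
  ready (indeg=0): [2]
  pop 2: indeg[0]->1; indeg[3]->1; indeg[4]->0 | ready=[4] | order so far=[2]
  pop 4: indeg[0]->0; indeg[1]->1; indeg[3]->0 | ready=[0, 3] | order so far=[2, 4]
  pop 0: no out-edges | ready=[3] | order so far=[2, 4, 0]
  pop 3: indeg[1]->0 | ready=[1] | order so far=[2, 4, 0, 3]
  pop 1: no out-edges | ready=[] | order so far=[2, 4, 0, 3, 1]
  Result: [2, 4, 0, 3, 1]

Answer: [2, 4, 0, 3, 1]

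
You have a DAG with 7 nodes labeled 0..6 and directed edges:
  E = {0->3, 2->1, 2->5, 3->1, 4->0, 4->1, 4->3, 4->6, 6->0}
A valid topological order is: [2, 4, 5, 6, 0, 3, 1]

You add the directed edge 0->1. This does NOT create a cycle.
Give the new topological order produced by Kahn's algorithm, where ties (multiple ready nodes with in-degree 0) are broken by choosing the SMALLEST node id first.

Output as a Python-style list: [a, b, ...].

Answer: [2, 4, 5, 6, 0, 3, 1]

Derivation:
Old toposort: [2, 4, 5, 6, 0, 3, 1]
Added edge: 0->1
Position of 0 (4) < position of 1 (6). Old order still valid.
Run Kahn's algorithm (break ties by smallest node id):
  initial in-degrees: [2, 4, 0, 2, 0, 1, 1]
  ready (indeg=0): [2, 4]
  pop 2: indeg[1]->3; indeg[5]->0 | ready=[4, 5] | order so far=[2]
  pop 4: indeg[0]->1; indeg[1]->2; indeg[3]->1; indeg[6]->0 | ready=[5, 6] | order so far=[2, 4]
  pop 5: no out-edges | ready=[6] | order so far=[2, 4, 5]
  pop 6: indeg[0]->0 | ready=[0] | order so far=[2, 4, 5, 6]
  pop 0: indeg[1]->1; indeg[3]->0 | ready=[3] | order so far=[2, 4, 5, 6, 0]
  pop 3: indeg[1]->0 | ready=[1] | order so far=[2, 4, 5, 6, 0, 3]
  pop 1: no out-edges | ready=[] | order so far=[2, 4, 5, 6, 0, 3, 1]
  Result: [2, 4, 5, 6, 0, 3, 1]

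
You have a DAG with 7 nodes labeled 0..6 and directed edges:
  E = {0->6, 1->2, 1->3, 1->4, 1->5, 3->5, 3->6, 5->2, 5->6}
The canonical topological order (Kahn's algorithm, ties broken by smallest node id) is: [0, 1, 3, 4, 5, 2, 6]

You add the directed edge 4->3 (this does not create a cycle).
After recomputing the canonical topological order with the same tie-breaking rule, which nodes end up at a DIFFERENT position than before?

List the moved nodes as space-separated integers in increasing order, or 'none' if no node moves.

Old toposort: [0, 1, 3, 4, 5, 2, 6]
Added edge 4->3
Recompute Kahn (smallest-id tiebreak):
  initial in-degrees: [0, 0, 2, 2, 1, 2, 3]
  ready (indeg=0): [0, 1]
  pop 0: indeg[6]->2 | ready=[1] | order so far=[0]
  pop 1: indeg[2]->1; indeg[3]->1; indeg[4]->0; indeg[5]->1 | ready=[4] | order so far=[0, 1]
  pop 4: indeg[3]->0 | ready=[3] | order so far=[0, 1, 4]
  pop 3: indeg[5]->0; indeg[6]->1 | ready=[5] | order so far=[0, 1, 4, 3]
  pop 5: indeg[2]->0; indeg[6]->0 | ready=[2, 6] | order so far=[0, 1, 4, 3, 5]
  pop 2: no out-edges | ready=[6] | order so far=[0, 1, 4, 3, 5, 2]
  pop 6: no out-edges | ready=[] | order so far=[0, 1, 4, 3, 5, 2, 6]
New canonical toposort: [0, 1, 4, 3, 5, 2, 6]
Compare positions:
  Node 0: index 0 -> 0 (same)
  Node 1: index 1 -> 1 (same)
  Node 2: index 5 -> 5 (same)
  Node 3: index 2 -> 3 (moved)
  Node 4: index 3 -> 2 (moved)
  Node 5: index 4 -> 4 (same)
  Node 6: index 6 -> 6 (same)
Nodes that changed position: 3 4

Answer: 3 4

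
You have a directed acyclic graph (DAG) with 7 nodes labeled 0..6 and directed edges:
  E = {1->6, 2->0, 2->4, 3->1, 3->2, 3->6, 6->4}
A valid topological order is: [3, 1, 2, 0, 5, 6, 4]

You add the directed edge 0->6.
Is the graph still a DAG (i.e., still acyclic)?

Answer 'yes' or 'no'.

Answer: yes

Derivation:
Given toposort: [3, 1, 2, 0, 5, 6, 4]
Position of 0: index 3; position of 6: index 5
New edge 0->6: forward
Forward edge: respects the existing order. Still a DAG, same toposort still valid.
Still a DAG? yes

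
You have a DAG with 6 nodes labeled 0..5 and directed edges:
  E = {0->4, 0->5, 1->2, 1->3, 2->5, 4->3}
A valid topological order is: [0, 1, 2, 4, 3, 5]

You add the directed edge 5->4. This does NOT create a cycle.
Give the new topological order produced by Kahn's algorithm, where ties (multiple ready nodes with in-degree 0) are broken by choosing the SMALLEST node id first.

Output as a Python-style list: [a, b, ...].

Old toposort: [0, 1, 2, 4, 3, 5]
Added edge: 5->4
Position of 5 (5) > position of 4 (3). Must reorder: 5 must now come before 4.
Run Kahn's algorithm (break ties by smallest node id):
  initial in-degrees: [0, 0, 1, 2, 2, 2]
  ready (indeg=0): [0, 1]
  pop 0: indeg[4]->1; indeg[5]->1 | ready=[1] | order so far=[0]
  pop 1: indeg[2]->0; indeg[3]->1 | ready=[2] | order so far=[0, 1]
  pop 2: indeg[5]->0 | ready=[5] | order so far=[0, 1, 2]
  pop 5: indeg[4]->0 | ready=[4] | order so far=[0, 1, 2, 5]
  pop 4: indeg[3]->0 | ready=[3] | order so far=[0, 1, 2, 5, 4]
  pop 3: no out-edges | ready=[] | order so far=[0, 1, 2, 5, 4, 3]
  Result: [0, 1, 2, 5, 4, 3]

Answer: [0, 1, 2, 5, 4, 3]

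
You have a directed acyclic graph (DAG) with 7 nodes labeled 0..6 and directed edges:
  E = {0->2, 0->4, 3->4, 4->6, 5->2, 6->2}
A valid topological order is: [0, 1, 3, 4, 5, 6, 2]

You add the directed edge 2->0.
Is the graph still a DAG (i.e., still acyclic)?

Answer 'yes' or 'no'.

Given toposort: [0, 1, 3, 4, 5, 6, 2]
Position of 2: index 6; position of 0: index 0
New edge 2->0: backward (u after v in old order)
Backward edge: old toposort is now invalid. Check if this creates a cycle.
Does 0 already reach 2? Reachable from 0: [0, 2, 4, 6]. YES -> cycle!
Still a DAG? no

Answer: no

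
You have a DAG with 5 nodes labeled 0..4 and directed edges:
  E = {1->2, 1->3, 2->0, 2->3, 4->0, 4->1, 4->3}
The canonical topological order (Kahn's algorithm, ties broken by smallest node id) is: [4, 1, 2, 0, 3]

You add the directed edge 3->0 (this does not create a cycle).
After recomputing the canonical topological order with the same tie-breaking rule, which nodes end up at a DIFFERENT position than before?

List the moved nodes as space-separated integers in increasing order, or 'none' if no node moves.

Old toposort: [4, 1, 2, 0, 3]
Added edge 3->0
Recompute Kahn (smallest-id tiebreak):
  initial in-degrees: [3, 1, 1, 3, 0]
  ready (indeg=0): [4]
  pop 4: indeg[0]->2; indeg[1]->0; indeg[3]->2 | ready=[1] | order so far=[4]
  pop 1: indeg[2]->0; indeg[3]->1 | ready=[2] | order so far=[4, 1]
  pop 2: indeg[0]->1; indeg[3]->0 | ready=[3] | order so far=[4, 1, 2]
  pop 3: indeg[0]->0 | ready=[0] | order so far=[4, 1, 2, 3]
  pop 0: no out-edges | ready=[] | order so far=[4, 1, 2, 3, 0]
New canonical toposort: [4, 1, 2, 3, 0]
Compare positions:
  Node 0: index 3 -> 4 (moved)
  Node 1: index 1 -> 1 (same)
  Node 2: index 2 -> 2 (same)
  Node 3: index 4 -> 3 (moved)
  Node 4: index 0 -> 0 (same)
Nodes that changed position: 0 3

Answer: 0 3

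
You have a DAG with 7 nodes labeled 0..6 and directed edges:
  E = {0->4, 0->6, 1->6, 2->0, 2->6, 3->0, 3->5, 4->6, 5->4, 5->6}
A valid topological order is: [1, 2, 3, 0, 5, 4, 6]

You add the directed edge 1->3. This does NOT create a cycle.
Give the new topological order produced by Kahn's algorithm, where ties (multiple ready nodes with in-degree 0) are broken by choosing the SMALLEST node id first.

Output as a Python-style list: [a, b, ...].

Old toposort: [1, 2, 3, 0, 5, 4, 6]
Added edge: 1->3
Position of 1 (0) < position of 3 (2). Old order still valid.
Run Kahn's algorithm (break ties by smallest node id):
  initial in-degrees: [2, 0, 0, 1, 2, 1, 5]
  ready (indeg=0): [1, 2]
  pop 1: indeg[3]->0; indeg[6]->4 | ready=[2, 3] | order so far=[1]
  pop 2: indeg[0]->1; indeg[6]->3 | ready=[3] | order so far=[1, 2]
  pop 3: indeg[0]->0; indeg[5]->0 | ready=[0, 5] | order so far=[1, 2, 3]
  pop 0: indeg[4]->1; indeg[6]->2 | ready=[5] | order so far=[1, 2, 3, 0]
  pop 5: indeg[4]->0; indeg[6]->1 | ready=[4] | order so far=[1, 2, 3, 0, 5]
  pop 4: indeg[6]->0 | ready=[6] | order so far=[1, 2, 3, 0, 5, 4]
  pop 6: no out-edges | ready=[] | order so far=[1, 2, 3, 0, 5, 4, 6]
  Result: [1, 2, 3, 0, 5, 4, 6]

Answer: [1, 2, 3, 0, 5, 4, 6]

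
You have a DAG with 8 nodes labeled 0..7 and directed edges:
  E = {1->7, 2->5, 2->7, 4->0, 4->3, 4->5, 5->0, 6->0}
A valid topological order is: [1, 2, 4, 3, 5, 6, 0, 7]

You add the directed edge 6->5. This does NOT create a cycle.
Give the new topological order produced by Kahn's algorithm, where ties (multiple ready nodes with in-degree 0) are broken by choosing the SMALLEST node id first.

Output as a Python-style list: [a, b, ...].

Answer: [1, 2, 4, 3, 6, 5, 0, 7]

Derivation:
Old toposort: [1, 2, 4, 3, 5, 6, 0, 7]
Added edge: 6->5
Position of 6 (5) > position of 5 (4). Must reorder: 6 must now come before 5.
Run Kahn's algorithm (break ties by smallest node id):
  initial in-degrees: [3, 0, 0, 1, 0, 3, 0, 2]
  ready (indeg=0): [1, 2, 4, 6]
  pop 1: indeg[7]->1 | ready=[2, 4, 6] | order so far=[1]
  pop 2: indeg[5]->2; indeg[7]->0 | ready=[4, 6, 7] | order so far=[1, 2]
  pop 4: indeg[0]->2; indeg[3]->0; indeg[5]->1 | ready=[3, 6, 7] | order so far=[1, 2, 4]
  pop 3: no out-edges | ready=[6, 7] | order so far=[1, 2, 4, 3]
  pop 6: indeg[0]->1; indeg[5]->0 | ready=[5, 7] | order so far=[1, 2, 4, 3, 6]
  pop 5: indeg[0]->0 | ready=[0, 7] | order so far=[1, 2, 4, 3, 6, 5]
  pop 0: no out-edges | ready=[7] | order so far=[1, 2, 4, 3, 6, 5, 0]
  pop 7: no out-edges | ready=[] | order so far=[1, 2, 4, 3, 6, 5, 0, 7]
  Result: [1, 2, 4, 3, 6, 5, 0, 7]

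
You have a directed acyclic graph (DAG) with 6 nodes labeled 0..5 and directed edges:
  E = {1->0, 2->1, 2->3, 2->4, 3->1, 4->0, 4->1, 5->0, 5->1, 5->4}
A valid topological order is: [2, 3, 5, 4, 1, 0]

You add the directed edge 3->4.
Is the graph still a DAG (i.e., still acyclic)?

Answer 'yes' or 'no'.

Answer: yes

Derivation:
Given toposort: [2, 3, 5, 4, 1, 0]
Position of 3: index 1; position of 4: index 3
New edge 3->4: forward
Forward edge: respects the existing order. Still a DAG, same toposort still valid.
Still a DAG? yes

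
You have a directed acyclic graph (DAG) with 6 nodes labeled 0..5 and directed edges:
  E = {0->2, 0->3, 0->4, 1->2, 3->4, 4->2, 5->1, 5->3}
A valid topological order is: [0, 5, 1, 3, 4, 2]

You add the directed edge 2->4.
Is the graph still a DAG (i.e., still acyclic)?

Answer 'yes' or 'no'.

Answer: no

Derivation:
Given toposort: [0, 5, 1, 3, 4, 2]
Position of 2: index 5; position of 4: index 4
New edge 2->4: backward (u after v in old order)
Backward edge: old toposort is now invalid. Check if this creates a cycle.
Does 4 already reach 2? Reachable from 4: [2, 4]. YES -> cycle!
Still a DAG? no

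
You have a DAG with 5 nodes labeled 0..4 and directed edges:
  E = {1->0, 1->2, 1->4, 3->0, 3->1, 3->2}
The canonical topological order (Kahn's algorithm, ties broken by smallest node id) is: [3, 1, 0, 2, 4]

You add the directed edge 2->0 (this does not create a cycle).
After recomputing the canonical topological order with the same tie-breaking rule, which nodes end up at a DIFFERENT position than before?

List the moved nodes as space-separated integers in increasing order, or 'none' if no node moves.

Old toposort: [3, 1, 0, 2, 4]
Added edge 2->0
Recompute Kahn (smallest-id tiebreak):
  initial in-degrees: [3, 1, 2, 0, 1]
  ready (indeg=0): [3]
  pop 3: indeg[0]->2; indeg[1]->0; indeg[2]->1 | ready=[1] | order so far=[3]
  pop 1: indeg[0]->1; indeg[2]->0; indeg[4]->0 | ready=[2, 4] | order so far=[3, 1]
  pop 2: indeg[0]->0 | ready=[0, 4] | order so far=[3, 1, 2]
  pop 0: no out-edges | ready=[4] | order so far=[3, 1, 2, 0]
  pop 4: no out-edges | ready=[] | order so far=[3, 1, 2, 0, 4]
New canonical toposort: [3, 1, 2, 0, 4]
Compare positions:
  Node 0: index 2 -> 3 (moved)
  Node 1: index 1 -> 1 (same)
  Node 2: index 3 -> 2 (moved)
  Node 3: index 0 -> 0 (same)
  Node 4: index 4 -> 4 (same)
Nodes that changed position: 0 2

Answer: 0 2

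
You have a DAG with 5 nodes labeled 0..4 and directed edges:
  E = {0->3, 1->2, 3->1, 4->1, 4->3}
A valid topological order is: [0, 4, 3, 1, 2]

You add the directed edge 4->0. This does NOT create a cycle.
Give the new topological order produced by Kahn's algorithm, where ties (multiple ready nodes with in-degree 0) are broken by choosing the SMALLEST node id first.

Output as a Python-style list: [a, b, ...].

Answer: [4, 0, 3, 1, 2]

Derivation:
Old toposort: [0, 4, 3, 1, 2]
Added edge: 4->0
Position of 4 (1) > position of 0 (0). Must reorder: 4 must now come before 0.
Run Kahn's algorithm (break ties by smallest node id):
  initial in-degrees: [1, 2, 1, 2, 0]
  ready (indeg=0): [4]
  pop 4: indeg[0]->0; indeg[1]->1; indeg[3]->1 | ready=[0] | order so far=[4]
  pop 0: indeg[3]->0 | ready=[3] | order so far=[4, 0]
  pop 3: indeg[1]->0 | ready=[1] | order so far=[4, 0, 3]
  pop 1: indeg[2]->0 | ready=[2] | order so far=[4, 0, 3, 1]
  pop 2: no out-edges | ready=[] | order so far=[4, 0, 3, 1, 2]
  Result: [4, 0, 3, 1, 2]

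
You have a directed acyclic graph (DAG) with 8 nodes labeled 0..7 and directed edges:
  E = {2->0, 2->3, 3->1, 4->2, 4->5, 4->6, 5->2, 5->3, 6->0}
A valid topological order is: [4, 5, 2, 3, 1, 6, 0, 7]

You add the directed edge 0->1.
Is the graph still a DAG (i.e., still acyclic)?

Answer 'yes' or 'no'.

Given toposort: [4, 5, 2, 3, 1, 6, 0, 7]
Position of 0: index 6; position of 1: index 4
New edge 0->1: backward (u after v in old order)
Backward edge: old toposort is now invalid. Check if this creates a cycle.
Does 1 already reach 0? Reachable from 1: [1]. NO -> still a DAG (reorder needed).
Still a DAG? yes

Answer: yes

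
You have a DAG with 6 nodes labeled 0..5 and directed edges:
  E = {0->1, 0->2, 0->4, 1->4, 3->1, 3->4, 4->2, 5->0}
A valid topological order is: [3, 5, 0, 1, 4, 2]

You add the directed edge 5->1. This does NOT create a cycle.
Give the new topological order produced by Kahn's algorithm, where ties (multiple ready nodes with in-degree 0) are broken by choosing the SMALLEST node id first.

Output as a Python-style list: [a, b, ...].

Answer: [3, 5, 0, 1, 4, 2]

Derivation:
Old toposort: [3, 5, 0, 1, 4, 2]
Added edge: 5->1
Position of 5 (1) < position of 1 (3). Old order still valid.
Run Kahn's algorithm (break ties by smallest node id):
  initial in-degrees: [1, 3, 2, 0, 3, 0]
  ready (indeg=0): [3, 5]
  pop 3: indeg[1]->2; indeg[4]->2 | ready=[5] | order so far=[3]
  pop 5: indeg[0]->0; indeg[1]->1 | ready=[0] | order so far=[3, 5]
  pop 0: indeg[1]->0; indeg[2]->1; indeg[4]->1 | ready=[1] | order so far=[3, 5, 0]
  pop 1: indeg[4]->0 | ready=[4] | order so far=[3, 5, 0, 1]
  pop 4: indeg[2]->0 | ready=[2] | order so far=[3, 5, 0, 1, 4]
  pop 2: no out-edges | ready=[] | order so far=[3, 5, 0, 1, 4, 2]
  Result: [3, 5, 0, 1, 4, 2]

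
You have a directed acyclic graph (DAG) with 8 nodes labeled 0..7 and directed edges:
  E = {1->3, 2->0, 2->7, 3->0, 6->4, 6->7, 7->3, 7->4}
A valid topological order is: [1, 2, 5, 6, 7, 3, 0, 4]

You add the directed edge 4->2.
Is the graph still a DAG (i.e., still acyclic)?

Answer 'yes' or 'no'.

Answer: no

Derivation:
Given toposort: [1, 2, 5, 6, 7, 3, 0, 4]
Position of 4: index 7; position of 2: index 1
New edge 4->2: backward (u after v in old order)
Backward edge: old toposort is now invalid. Check if this creates a cycle.
Does 2 already reach 4? Reachable from 2: [0, 2, 3, 4, 7]. YES -> cycle!
Still a DAG? no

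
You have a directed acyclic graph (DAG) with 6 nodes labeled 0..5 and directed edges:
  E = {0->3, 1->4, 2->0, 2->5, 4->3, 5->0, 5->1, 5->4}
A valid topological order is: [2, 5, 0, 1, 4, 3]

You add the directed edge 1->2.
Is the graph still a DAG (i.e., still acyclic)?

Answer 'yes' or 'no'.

Answer: no

Derivation:
Given toposort: [2, 5, 0, 1, 4, 3]
Position of 1: index 3; position of 2: index 0
New edge 1->2: backward (u after v in old order)
Backward edge: old toposort is now invalid. Check if this creates a cycle.
Does 2 already reach 1? Reachable from 2: [0, 1, 2, 3, 4, 5]. YES -> cycle!
Still a DAG? no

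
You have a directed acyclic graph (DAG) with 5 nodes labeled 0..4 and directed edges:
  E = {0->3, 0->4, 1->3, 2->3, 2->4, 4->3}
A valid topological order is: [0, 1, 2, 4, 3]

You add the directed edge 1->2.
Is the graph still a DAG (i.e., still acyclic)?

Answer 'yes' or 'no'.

Answer: yes

Derivation:
Given toposort: [0, 1, 2, 4, 3]
Position of 1: index 1; position of 2: index 2
New edge 1->2: forward
Forward edge: respects the existing order. Still a DAG, same toposort still valid.
Still a DAG? yes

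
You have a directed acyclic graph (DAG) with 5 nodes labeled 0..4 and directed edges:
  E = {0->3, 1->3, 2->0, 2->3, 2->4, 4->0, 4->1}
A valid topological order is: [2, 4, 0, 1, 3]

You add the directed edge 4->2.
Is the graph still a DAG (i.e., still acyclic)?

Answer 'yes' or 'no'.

Given toposort: [2, 4, 0, 1, 3]
Position of 4: index 1; position of 2: index 0
New edge 4->2: backward (u after v in old order)
Backward edge: old toposort is now invalid. Check if this creates a cycle.
Does 2 already reach 4? Reachable from 2: [0, 1, 2, 3, 4]. YES -> cycle!
Still a DAG? no

Answer: no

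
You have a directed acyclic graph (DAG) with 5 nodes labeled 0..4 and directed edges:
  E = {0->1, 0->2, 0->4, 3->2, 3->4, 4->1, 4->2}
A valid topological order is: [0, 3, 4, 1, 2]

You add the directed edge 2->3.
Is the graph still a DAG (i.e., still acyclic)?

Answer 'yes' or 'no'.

Answer: no

Derivation:
Given toposort: [0, 3, 4, 1, 2]
Position of 2: index 4; position of 3: index 1
New edge 2->3: backward (u after v in old order)
Backward edge: old toposort is now invalid. Check if this creates a cycle.
Does 3 already reach 2? Reachable from 3: [1, 2, 3, 4]. YES -> cycle!
Still a DAG? no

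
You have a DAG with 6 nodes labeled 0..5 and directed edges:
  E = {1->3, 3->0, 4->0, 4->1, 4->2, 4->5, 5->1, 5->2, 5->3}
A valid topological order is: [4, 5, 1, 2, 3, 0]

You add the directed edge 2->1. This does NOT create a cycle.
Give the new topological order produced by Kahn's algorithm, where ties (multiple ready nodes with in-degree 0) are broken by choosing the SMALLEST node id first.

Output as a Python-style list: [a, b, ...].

Answer: [4, 5, 2, 1, 3, 0]

Derivation:
Old toposort: [4, 5, 1, 2, 3, 0]
Added edge: 2->1
Position of 2 (3) > position of 1 (2). Must reorder: 2 must now come before 1.
Run Kahn's algorithm (break ties by smallest node id):
  initial in-degrees: [2, 3, 2, 2, 0, 1]
  ready (indeg=0): [4]
  pop 4: indeg[0]->1; indeg[1]->2; indeg[2]->1; indeg[5]->0 | ready=[5] | order so far=[4]
  pop 5: indeg[1]->1; indeg[2]->0; indeg[3]->1 | ready=[2] | order so far=[4, 5]
  pop 2: indeg[1]->0 | ready=[1] | order so far=[4, 5, 2]
  pop 1: indeg[3]->0 | ready=[3] | order so far=[4, 5, 2, 1]
  pop 3: indeg[0]->0 | ready=[0] | order so far=[4, 5, 2, 1, 3]
  pop 0: no out-edges | ready=[] | order so far=[4, 5, 2, 1, 3, 0]
  Result: [4, 5, 2, 1, 3, 0]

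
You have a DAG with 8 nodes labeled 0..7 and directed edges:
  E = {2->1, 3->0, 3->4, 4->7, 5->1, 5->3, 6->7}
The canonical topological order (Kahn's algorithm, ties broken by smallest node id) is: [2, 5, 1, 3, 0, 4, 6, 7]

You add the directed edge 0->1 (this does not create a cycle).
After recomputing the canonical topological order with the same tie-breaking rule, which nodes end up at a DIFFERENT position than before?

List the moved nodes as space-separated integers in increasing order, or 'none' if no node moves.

Old toposort: [2, 5, 1, 3, 0, 4, 6, 7]
Added edge 0->1
Recompute Kahn (smallest-id tiebreak):
  initial in-degrees: [1, 3, 0, 1, 1, 0, 0, 2]
  ready (indeg=0): [2, 5, 6]
  pop 2: indeg[1]->2 | ready=[5, 6] | order so far=[2]
  pop 5: indeg[1]->1; indeg[3]->0 | ready=[3, 6] | order so far=[2, 5]
  pop 3: indeg[0]->0; indeg[4]->0 | ready=[0, 4, 6] | order so far=[2, 5, 3]
  pop 0: indeg[1]->0 | ready=[1, 4, 6] | order so far=[2, 5, 3, 0]
  pop 1: no out-edges | ready=[4, 6] | order so far=[2, 5, 3, 0, 1]
  pop 4: indeg[7]->1 | ready=[6] | order so far=[2, 5, 3, 0, 1, 4]
  pop 6: indeg[7]->0 | ready=[7] | order so far=[2, 5, 3, 0, 1, 4, 6]
  pop 7: no out-edges | ready=[] | order so far=[2, 5, 3, 0, 1, 4, 6, 7]
New canonical toposort: [2, 5, 3, 0, 1, 4, 6, 7]
Compare positions:
  Node 0: index 4 -> 3 (moved)
  Node 1: index 2 -> 4 (moved)
  Node 2: index 0 -> 0 (same)
  Node 3: index 3 -> 2 (moved)
  Node 4: index 5 -> 5 (same)
  Node 5: index 1 -> 1 (same)
  Node 6: index 6 -> 6 (same)
  Node 7: index 7 -> 7 (same)
Nodes that changed position: 0 1 3

Answer: 0 1 3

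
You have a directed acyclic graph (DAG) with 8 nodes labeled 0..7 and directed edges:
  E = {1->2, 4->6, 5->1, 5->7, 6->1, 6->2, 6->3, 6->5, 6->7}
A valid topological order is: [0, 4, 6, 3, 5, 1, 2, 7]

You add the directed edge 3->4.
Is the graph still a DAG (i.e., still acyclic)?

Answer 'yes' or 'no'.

Given toposort: [0, 4, 6, 3, 5, 1, 2, 7]
Position of 3: index 3; position of 4: index 1
New edge 3->4: backward (u after v in old order)
Backward edge: old toposort is now invalid. Check if this creates a cycle.
Does 4 already reach 3? Reachable from 4: [1, 2, 3, 4, 5, 6, 7]. YES -> cycle!
Still a DAG? no

Answer: no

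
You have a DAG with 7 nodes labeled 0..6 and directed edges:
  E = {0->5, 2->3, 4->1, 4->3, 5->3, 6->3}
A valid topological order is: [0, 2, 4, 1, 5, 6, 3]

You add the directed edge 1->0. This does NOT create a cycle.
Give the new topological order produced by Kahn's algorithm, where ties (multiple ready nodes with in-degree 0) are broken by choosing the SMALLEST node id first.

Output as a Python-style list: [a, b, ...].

Old toposort: [0, 2, 4, 1, 5, 6, 3]
Added edge: 1->0
Position of 1 (3) > position of 0 (0). Must reorder: 1 must now come before 0.
Run Kahn's algorithm (break ties by smallest node id):
  initial in-degrees: [1, 1, 0, 4, 0, 1, 0]
  ready (indeg=0): [2, 4, 6]
  pop 2: indeg[3]->3 | ready=[4, 6] | order so far=[2]
  pop 4: indeg[1]->0; indeg[3]->2 | ready=[1, 6] | order so far=[2, 4]
  pop 1: indeg[0]->0 | ready=[0, 6] | order so far=[2, 4, 1]
  pop 0: indeg[5]->0 | ready=[5, 6] | order so far=[2, 4, 1, 0]
  pop 5: indeg[3]->1 | ready=[6] | order so far=[2, 4, 1, 0, 5]
  pop 6: indeg[3]->0 | ready=[3] | order so far=[2, 4, 1, 0, 5, 6]
  pop 3: no out-edges | ready=[] | order so far=[2, 4, 1, 0, 5, 6, 3]
  Result: [2, 4, 1, 0, 5, 6, 3]

Answer: [2, 4, 1, 0, 5, 6, 3]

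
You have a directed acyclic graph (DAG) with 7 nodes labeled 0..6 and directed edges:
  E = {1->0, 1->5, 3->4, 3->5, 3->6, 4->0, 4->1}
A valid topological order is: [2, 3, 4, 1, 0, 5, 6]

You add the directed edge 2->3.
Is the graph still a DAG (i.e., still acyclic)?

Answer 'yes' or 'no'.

Answer: yes

Derivation:
Given toposort: [2, 3, 4, 1, 0, 5, 6]
Position of 2: index 0; position of 3: index 1
New edge 2->3: forward
Forward edge: respects the existing order. Still a DAG, same toposort still valid.
Still a DAG? yes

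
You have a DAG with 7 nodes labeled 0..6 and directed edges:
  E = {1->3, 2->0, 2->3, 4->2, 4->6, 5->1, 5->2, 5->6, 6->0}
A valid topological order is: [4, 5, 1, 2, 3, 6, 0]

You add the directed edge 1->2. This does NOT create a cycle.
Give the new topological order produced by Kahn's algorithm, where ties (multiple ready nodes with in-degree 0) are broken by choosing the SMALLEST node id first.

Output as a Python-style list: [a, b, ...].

Old toposort: [4, 5, 1, 2, 3, 6, 0]
Added edge: 1->2
Position of 1 (2) < position of 2 (3). Old order still valid.
Run Kahn's algorithm (break ties by smallest node id):
  initial in-degrees: [2, 1, 3, 2, 0, 0, 2]
  ready (indeg=0): [4, 5]
  pop 4: indeg[2]->2; indeg[6]->1 | ready=[5] | order so far=[4]
  pop 5: indeg[1]->0; indeg[2]->1; indeg[6]->0 | ready=[1, 6] | order so far=[4, 5]
  pop 1: indeg[2]->0; indeg[3]->1 | ready=[2, 6] | order so far=[4, 5, 1]
  pop 2: indeg[0]->1; indeg[3]->0 | ready=[3, 6] | order so far=[4, 5, 1, 2]
  pop 3: no out-edges | ready=[6] | order so far=[4, 5, 1, 2, 3]
  pop 6: indeg[0]->0 | ready=[0] | order so far=[4, 5, 1, 2, 3, 6]
  pop 0: no out-edges | ready=[] | order so far=[4, 5, 1, 2, 3, 6, 0]
  Result: [4, 5, 1, 2, 3, 6, 0]

Answer: [4, 5, 1, 2, 3, 6, 0]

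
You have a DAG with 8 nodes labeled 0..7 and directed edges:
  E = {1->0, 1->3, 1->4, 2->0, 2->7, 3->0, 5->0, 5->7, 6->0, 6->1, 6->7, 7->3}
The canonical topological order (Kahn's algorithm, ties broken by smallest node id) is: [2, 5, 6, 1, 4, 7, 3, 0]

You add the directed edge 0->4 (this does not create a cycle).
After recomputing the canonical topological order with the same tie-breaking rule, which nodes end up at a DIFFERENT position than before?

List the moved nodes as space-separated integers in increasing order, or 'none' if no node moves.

Old toposort: [2, 5, 6, 1, 4, 7, 3, 0]
Added edge 0->4
Recompute Kahn (smallest-id tiebreak):
  initial in-degrees: [5, 1, 0, 2, 2, 0, 0, 3]
  ready (indeg=0): [2, 5, 6]
  pop 2: indeg[0]->4; indeg[7]->2 | ready=[5, 6] | order so far=[2]
  pop 5: indeg[0]->3; indeg[7]->1 | ready=[6] | order so far=[2, 5]
  pop 6: indeg[0]->2; indeg[1]->0; indeg[7]->0 | ready=[1, 7] | order so far=[2, 5, 6]
  pop 1: indeg[0]->1; indeg[3]->1; indeg[4]->1 | ready=[7] | order so far=[2, 5, 6, 1]
  pop 7: indeg[3]->0 | ready=[3] | order so far=[2, 5, 6, 1, 7]
  pop 3: indeg[0]->0 | ready=[0] | order so far=[2, 5, 6, 1, 7, 3]
  pop 0: indeg[4]->0 | ready=[4] | order so far=[2, 5, 6, 1, 7, 3, 0]
  pop 4: no out-edges | ready=[] | order so far=[2, 5, 6, 1, 7, 3, 0, 4]
New canonical toposort: [2, 5, 6, 1, 7, 3, 0, 4]
Compare positions:
  Node 0: index 7 -> 6 (moved)
  Node 1: index 3 -> 3 (same)
  Node 2: index 0 -> 0 (same)
  Node 3: index 6 -> 5 (moved)
  Node 4: index 4 -> 7 (moved)
  Node 5: index 1 -> 1 (same)
  Node 6: index 2 -> 2 (same)
  Node 7: index 5 -> 4 (moved)
Nodes that changed position: 0 3 4 7

Answer: 0 3 4 7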